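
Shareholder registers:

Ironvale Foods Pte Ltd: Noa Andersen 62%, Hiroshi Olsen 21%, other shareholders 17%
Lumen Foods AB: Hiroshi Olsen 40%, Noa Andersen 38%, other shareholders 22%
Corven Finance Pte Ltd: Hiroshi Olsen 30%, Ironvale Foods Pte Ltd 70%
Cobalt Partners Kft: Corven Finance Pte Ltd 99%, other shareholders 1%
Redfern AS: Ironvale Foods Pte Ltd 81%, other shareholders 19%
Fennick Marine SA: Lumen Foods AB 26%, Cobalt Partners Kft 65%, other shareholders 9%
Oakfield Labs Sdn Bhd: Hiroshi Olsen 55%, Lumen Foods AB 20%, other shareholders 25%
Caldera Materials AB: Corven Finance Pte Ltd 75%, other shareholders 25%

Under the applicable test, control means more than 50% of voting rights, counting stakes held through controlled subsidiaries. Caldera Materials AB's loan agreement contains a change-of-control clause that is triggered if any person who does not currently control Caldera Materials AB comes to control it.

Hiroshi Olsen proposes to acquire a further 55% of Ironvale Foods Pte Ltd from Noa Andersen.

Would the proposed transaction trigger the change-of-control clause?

The purchase adds only to Hiroshi's holdings (Noa's stake shrinks), so Hiroshi is the only person who could newly come to control Caldera.
Hiroshi holds 55% of Oakfield, so Hiroshi controls Oakfield.
Neither Hiroshi nor any entity Hiroshi controls holds any voting interest in Caldera.
So before the transaction, Hiroshi does not control Caldera.
After the purchase, Hiroshi's direct stake in Ironvale rises to 21% + 55% = 76%, and Noa's stake falls to 7%.
Hiroshi holds 76% of Ironvale, so Hiroshi controls Ironvale.
Hiroshi and Ironvale together hold 30% + 70% = 100% of Corven, so Hiroshi controls Corven.
Corven holds 75% of Caldera, so Hiroshi controls Caldera.
Hiroshi did not control Caldera before and does after, so the clause is triggered.

Yes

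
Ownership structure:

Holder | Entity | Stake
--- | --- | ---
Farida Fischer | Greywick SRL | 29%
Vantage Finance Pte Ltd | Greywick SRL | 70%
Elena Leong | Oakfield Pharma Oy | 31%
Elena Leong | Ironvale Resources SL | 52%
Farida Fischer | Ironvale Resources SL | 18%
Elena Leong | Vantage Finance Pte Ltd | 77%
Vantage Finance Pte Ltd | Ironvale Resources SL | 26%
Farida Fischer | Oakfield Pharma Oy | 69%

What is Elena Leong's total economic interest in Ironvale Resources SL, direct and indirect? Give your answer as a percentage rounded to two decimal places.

72.02%

Elena reaches Ironvale along 2 paths.
Direct stake: 52% = 52%.
Via Vantage: 77% × 26% = 20.02%.
Total: 52% + 20.02% = 72.02%.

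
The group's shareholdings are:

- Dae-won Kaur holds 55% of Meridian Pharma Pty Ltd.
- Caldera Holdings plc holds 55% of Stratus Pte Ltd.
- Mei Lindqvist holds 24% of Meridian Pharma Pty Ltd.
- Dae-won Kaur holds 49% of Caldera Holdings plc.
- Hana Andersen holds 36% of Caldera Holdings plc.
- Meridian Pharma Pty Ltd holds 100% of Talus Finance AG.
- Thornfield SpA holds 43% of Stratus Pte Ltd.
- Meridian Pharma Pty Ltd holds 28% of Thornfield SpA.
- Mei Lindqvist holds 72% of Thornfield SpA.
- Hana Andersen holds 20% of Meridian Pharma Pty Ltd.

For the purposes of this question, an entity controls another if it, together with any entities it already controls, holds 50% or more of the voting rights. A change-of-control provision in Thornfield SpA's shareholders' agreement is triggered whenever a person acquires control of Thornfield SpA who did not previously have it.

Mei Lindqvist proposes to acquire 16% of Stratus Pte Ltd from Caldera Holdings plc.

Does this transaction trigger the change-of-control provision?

The purchase adds only to Mei's holdings (Caldera's stake shrinks), so Mei is the only person who could newly come to control Thornfield.
Mei holds 72% of Thornfield, so Mei controls Thornfield.
So Mei already controls Thornfield before the transaction.
After the purchase, Mei holds 16% of Stratus directly, and Caldera's stake falls to 39%.
Mei controlled Thornfield already, so this is not a new person acquiring control; every other person's position is unchanged or reduced.
No new person acquires control, so the clause is not triggered.

No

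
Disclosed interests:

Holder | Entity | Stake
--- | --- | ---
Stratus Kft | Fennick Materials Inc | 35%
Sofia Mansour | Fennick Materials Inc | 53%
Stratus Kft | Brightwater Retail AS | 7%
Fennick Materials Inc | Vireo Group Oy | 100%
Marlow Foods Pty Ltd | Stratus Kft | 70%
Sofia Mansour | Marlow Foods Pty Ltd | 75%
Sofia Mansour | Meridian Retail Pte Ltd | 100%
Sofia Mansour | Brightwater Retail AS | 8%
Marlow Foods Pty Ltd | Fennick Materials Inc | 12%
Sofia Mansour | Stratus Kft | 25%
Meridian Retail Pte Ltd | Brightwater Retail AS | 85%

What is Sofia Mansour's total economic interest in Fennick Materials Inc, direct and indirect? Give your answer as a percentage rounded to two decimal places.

Sofia reaches Fennick along 4 paths.
Via Marlow: 75% × 12% = 9%.
Via Stratus: 25% × 35% = 8.75%.
Via Marlow → Stratus: 75% × 70% × 35% = 18.375%.
Direct stake: 53% = 53%.
Total: 9% + 8.75% + 18.375% + 53% = 89.125%.
Rounded: 89.13%.

89.13%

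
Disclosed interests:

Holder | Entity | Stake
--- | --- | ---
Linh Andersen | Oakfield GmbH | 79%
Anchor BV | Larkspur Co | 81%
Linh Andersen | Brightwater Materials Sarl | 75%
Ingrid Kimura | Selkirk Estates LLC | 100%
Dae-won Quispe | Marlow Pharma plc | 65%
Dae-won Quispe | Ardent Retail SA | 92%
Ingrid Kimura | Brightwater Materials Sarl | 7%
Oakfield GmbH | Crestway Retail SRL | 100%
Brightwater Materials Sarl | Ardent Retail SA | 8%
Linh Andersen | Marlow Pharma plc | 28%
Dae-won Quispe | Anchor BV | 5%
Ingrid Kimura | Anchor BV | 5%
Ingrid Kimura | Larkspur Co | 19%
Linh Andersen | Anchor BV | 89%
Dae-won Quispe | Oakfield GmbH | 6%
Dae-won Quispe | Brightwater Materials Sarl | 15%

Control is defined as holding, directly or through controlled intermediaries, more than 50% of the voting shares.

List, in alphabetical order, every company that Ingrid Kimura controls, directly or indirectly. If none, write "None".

Ingrid holds 100% of Selkirk, so Ingrid controls Selkirk.
No other company's threshold is met.

Selkirk Estates LLC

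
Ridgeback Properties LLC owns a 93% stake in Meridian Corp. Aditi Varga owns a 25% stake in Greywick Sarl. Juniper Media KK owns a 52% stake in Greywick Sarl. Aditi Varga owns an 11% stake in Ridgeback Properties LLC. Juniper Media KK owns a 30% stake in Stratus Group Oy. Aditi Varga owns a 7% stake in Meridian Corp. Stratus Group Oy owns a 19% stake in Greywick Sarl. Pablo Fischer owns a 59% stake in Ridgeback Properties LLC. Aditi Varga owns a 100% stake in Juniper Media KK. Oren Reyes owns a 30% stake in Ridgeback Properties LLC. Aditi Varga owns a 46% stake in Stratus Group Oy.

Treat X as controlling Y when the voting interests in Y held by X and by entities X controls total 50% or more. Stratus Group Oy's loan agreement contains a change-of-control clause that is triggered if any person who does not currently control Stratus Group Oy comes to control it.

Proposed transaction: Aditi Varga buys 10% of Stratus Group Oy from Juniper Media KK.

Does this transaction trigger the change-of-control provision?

The purchase adds only to Aditi's holdings (Juniper's stake shrinks), so Aditi is the only person who could newly come to control Stratus.
Aditi holds 100% of Juniper, so Aditi controls Juniper.
Juniper and Aditi together hold 30% + 46% = 76% of Stratus, so Aditi controls Stratus.
So Aditi already controls Stratus before the transaction.
After the purchase, Aditi's direct stake in Stratus rises to 46% + 10% = 56%, and Juniper's stake falls to 20%.
Aditi controlled Stratus already, so this is not a new person acquiring control; every other person's position is unchanged or reduced.
No new person acquires control, so the clause is not triggered.

No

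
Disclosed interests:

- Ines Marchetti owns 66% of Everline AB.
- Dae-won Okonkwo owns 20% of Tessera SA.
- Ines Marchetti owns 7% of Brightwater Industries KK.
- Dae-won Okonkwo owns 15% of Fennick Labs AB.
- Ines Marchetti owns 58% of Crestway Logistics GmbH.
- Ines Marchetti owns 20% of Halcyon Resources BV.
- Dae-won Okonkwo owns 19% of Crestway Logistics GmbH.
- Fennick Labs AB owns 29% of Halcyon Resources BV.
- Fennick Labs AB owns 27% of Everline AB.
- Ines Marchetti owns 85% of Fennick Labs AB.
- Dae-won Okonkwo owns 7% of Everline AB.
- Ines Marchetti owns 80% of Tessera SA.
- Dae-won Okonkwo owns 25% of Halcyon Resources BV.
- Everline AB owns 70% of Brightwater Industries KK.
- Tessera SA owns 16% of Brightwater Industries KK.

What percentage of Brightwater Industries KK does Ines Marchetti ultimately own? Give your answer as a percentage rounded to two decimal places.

Ines reaches Brightwater along 4 paths.
Via Tessera: 80% × 16% = 12.8%.
Direct stake: 7% = 7%.
Via Everline: 66% × 70% = 46.2%.
Via Fennick → Everline: 85% × 27% × 70% = 16.065%.
Total: 12.8% + 7% + 46.2% + 16.065% = 82.065%.
Rounded: 82.07%.

82.07%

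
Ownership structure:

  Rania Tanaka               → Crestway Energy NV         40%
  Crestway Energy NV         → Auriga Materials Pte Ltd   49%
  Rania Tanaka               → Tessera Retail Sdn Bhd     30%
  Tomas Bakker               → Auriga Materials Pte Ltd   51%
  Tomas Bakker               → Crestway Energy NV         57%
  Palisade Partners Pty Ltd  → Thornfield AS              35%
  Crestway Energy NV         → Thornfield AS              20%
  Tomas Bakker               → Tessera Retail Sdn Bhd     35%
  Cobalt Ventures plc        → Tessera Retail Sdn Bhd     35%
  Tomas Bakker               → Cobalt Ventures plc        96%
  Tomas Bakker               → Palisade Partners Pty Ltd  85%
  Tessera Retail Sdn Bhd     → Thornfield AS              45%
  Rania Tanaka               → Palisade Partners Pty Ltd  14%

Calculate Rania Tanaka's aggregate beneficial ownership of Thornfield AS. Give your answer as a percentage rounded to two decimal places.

26.40%

Rania reaches Thornfield along 3 paths.
Via Tessera: 30% × 45% = 13.5%.
Via Palisade: 14% × 35% = 4.9%.
Via Crestway: 40% × 20% = 8%.
Total: 13.5% + 4.9% + 8% = 26.4%.
Rounded: 26.40%.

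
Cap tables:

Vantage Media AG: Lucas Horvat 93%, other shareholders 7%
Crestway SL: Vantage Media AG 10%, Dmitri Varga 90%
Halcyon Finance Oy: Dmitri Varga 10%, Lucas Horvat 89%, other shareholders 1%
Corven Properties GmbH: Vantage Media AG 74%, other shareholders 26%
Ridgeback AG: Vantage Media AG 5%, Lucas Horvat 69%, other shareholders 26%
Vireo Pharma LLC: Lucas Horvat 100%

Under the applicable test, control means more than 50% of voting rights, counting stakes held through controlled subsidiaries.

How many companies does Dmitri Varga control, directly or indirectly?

1

Dmitri holds 90% of Crestway, so Dmitri controls Crestway.
No other company's threshold is met.
Dmitri controls 1 company.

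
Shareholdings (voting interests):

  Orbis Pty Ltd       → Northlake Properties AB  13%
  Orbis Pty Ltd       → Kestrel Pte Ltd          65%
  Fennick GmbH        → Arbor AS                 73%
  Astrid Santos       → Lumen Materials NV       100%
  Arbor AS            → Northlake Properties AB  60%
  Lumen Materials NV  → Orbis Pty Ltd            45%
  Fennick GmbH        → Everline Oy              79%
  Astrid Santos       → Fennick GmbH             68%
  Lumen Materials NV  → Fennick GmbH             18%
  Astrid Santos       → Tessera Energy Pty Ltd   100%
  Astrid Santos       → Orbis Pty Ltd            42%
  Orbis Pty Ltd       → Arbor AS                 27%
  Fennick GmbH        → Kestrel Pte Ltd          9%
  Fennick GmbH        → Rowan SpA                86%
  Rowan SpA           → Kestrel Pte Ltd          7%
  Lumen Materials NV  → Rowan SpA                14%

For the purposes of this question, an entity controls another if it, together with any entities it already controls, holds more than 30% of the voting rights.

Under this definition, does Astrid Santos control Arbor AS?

Astrid holds 100% of Lumen, so Astrid controls Lumen.
Lumen and Astrid together hold 45% + 42% = 87% of Orbis, so Astrid controls Orbis.
Lumen and Astrid together hold 18% + 68% = 86% of Fennick, so Astrid controls Fennick.
Fennick and Orbis together hold 73% + 27% = 100% of Arbor, so Astrid controls Arbor.

Yes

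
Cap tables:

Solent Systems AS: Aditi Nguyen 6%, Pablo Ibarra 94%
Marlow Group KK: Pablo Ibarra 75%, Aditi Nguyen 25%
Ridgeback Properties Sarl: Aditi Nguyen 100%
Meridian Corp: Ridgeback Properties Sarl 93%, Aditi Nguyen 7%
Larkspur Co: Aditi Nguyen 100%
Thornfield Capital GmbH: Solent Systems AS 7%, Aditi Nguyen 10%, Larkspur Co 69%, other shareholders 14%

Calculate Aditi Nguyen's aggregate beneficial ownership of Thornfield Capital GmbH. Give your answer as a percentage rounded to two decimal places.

Aditi reaches Thornfield along 3 paths.
Via Solent: 6% × 7% = 0.42%.
Direct stake: 10% = 10%.
Via Larkspur: 100% × 69% = 69%.
Total: 0.42% + 10% + 69% = 79.42%.

79.42%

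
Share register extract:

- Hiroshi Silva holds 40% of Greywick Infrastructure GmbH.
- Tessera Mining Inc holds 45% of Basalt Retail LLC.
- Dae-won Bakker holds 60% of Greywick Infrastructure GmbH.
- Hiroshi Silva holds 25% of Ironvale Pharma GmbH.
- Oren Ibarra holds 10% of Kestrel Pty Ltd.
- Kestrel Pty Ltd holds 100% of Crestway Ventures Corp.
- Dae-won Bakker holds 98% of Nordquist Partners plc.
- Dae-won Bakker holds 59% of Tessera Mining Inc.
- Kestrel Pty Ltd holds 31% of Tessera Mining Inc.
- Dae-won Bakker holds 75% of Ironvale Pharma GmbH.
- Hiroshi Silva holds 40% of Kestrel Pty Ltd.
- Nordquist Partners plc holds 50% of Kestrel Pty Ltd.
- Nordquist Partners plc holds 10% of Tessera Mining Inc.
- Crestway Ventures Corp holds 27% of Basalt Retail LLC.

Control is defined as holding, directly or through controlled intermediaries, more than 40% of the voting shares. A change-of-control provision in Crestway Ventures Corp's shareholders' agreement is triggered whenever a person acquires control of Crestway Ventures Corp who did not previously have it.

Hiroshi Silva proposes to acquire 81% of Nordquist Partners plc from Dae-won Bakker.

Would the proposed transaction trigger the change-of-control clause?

The purchase adds only to Hiroshi's holdings (Dae-won's stake shrinks), so Hiroshi is the only person who could newly come to control Crestway.
Hiroshi's largest direct stake is 40% in Kestrel, which does not meet the threshold, so Hiroshi controls no company.
Neither Hiroshi nor any entity Hiroshi controls holds any voting interest in Crestway.
So before the transaction, Hiroshi does not control Crestway.
After the purchase, Hiroshi holds 81% of Nordquist directly, and Dae-won's stake falls to 17%.
Hiroshi holds 81% of Nordquist, so Hiroshi controls Nordquist.
Nordquist and Hiroshi together hold 50% + 40% = 90% of Kestrel, so Hiroshi controls Kestrel.
Kestrel holds 100% of Crestway, so Hiroshi controls Crestway.
Hiroshi did not control Crestway before and does after, so the clause is triggered.

Yes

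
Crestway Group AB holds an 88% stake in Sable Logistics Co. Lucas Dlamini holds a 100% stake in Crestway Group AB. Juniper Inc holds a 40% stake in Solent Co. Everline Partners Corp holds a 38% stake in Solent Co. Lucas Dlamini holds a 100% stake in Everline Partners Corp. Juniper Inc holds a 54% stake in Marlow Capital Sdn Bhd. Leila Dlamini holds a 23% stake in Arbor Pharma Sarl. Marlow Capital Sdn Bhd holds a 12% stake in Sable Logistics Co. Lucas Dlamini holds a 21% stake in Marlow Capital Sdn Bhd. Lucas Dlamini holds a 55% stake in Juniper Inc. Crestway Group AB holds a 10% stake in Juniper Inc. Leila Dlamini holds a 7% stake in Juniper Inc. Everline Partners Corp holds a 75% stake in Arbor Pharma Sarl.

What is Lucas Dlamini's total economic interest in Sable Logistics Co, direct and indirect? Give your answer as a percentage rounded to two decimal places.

Lucas reaches Sable along 4 paths.
Via Crestway: 100% × 88% = 88%.
Via Marlow: 21% × 12% = 2.52%.
Via Crestway → Juniper → Marlow: 100% × 10% × 54% × 12% = 0.648%.
Via Juniper → Marlow: 55% × 54% × 12% = 3.564%.
Total: 88% + 2.52% + 0.648% + 3.564% = 94.732%.
Rounded: 94.73%.

94.73%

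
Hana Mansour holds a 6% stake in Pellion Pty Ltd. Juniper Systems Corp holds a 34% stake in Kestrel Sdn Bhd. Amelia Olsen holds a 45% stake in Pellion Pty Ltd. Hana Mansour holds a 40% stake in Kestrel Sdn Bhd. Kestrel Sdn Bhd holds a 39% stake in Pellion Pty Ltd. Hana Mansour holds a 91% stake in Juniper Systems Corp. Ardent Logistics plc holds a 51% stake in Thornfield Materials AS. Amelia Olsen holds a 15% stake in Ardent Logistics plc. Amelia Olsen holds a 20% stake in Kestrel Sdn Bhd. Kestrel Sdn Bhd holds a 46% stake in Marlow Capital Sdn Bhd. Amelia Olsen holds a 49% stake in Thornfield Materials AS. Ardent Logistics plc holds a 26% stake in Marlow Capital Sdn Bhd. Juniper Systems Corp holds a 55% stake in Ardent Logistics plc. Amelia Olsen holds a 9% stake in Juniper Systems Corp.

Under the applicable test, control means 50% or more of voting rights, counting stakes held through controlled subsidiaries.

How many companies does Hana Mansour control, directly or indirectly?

Hana holds 91% of Juniper, so Hana controls Juniper.
Juniper holds 55% of Ardent, so Hana controls Ardent.
Juniper and Hana together hold 34% + 40% = 74% of Kestrel, so Hana controls Kestrel.
Kestrel and Ardent together hold 46% + 26% = 72% of Marlow, so Hana controls Marlow.
Ardent holds 51% of Thornfield, so Hana controls Thornfield.
No other company's threshold is met.
Hana controls 5 companies.

5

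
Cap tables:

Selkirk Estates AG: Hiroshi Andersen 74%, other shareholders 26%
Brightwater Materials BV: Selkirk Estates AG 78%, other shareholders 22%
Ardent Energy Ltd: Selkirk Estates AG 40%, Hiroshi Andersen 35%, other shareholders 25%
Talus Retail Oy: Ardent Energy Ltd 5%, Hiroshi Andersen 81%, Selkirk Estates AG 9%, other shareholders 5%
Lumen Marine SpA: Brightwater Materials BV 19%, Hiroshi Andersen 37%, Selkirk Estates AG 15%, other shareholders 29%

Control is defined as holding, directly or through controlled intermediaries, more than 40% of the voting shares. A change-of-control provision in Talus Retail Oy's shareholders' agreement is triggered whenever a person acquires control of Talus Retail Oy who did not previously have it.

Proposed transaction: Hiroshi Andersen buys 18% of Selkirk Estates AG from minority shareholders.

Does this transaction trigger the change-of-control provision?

No

The purchase changes only Hiroshi's holdings, so Hiroshi is the only person who could newly come to control Talus.
Hiroshi holds 74% of Selkirk, so Hiroshi controls Selkirk.
Selkirk and Hiroshi together hold 40% + 35% = 75% of Ardent, so Hiroshi controls Ardent.
Ardent and Hiroshi and Selkirk together hold 5% + 81% + 9% = 95% of Talus, so Hiroshi controls Talus.
So Hiroshi already controls Talus before the transaction.
After the purchase, Hiroshi's direct stake in Selkirk rises to 74% + 18% = 92%.
Hiroshi controlled Talus already, so this is not a new person acquiring control; every other person's position is unchanged or reduced.
No new person acquires control, so the clause is not triggered.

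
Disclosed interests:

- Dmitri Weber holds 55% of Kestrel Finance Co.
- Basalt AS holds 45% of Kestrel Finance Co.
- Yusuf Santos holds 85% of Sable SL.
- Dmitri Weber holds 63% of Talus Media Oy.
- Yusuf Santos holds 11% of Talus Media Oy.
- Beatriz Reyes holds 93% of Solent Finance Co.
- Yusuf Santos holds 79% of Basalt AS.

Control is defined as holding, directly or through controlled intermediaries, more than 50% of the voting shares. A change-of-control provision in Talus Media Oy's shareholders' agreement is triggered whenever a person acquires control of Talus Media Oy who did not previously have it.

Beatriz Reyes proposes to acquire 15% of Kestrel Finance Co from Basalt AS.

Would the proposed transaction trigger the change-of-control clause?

The purchase adds only to Beatriz's holdings (Basalt's stake shrinks), so Beatriz is the only person who could newly come to control Talus.
Beatriz holds 93% of Solent, so Beatriz controls Solent.
Neither Beatriz nor any entity Beatriz controls holds any voting interest in Talus.
So before the transaction, Beatriz does not control Talus.
After the purchase, Beatriz holds 15% of Kestrel directly, and Basalt's stake falls to 30%.
Beatriz's side now holds 15% of Kestrel, not > 50%, so Beatriz still does not control Kestrel.
After the transaction, neither Beatriz nor any entity Beatriz controls holds a voting interest in Talus, so Beatriz still does not control it.
No new person acquires control, so the clause is not triggered.

No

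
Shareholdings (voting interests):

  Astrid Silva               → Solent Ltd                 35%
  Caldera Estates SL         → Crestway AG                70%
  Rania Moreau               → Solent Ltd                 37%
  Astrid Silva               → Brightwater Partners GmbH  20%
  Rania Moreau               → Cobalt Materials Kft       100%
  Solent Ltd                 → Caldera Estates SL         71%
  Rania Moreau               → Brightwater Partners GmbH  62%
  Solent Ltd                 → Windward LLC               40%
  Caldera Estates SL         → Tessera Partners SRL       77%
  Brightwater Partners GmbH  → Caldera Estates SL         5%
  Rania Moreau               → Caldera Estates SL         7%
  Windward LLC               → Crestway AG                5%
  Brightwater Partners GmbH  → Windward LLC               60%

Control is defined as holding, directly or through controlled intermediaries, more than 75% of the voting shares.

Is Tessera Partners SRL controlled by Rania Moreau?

No

Rania holds 100% of Cobalt, so Rania controls Cobalt.
Neither Rania nor any entity Rania controls holds any voting interest in Tessera.
So Rania does not control Tessera.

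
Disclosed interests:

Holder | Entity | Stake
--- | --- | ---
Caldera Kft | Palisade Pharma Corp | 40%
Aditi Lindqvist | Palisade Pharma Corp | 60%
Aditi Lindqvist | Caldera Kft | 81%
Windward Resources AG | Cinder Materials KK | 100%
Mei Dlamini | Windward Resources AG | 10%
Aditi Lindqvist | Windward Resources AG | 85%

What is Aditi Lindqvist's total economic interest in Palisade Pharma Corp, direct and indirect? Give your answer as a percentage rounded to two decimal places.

Aditi reaches Palisade along 2 paths.
Via Caldera: 81% × 40% = 32.4%.
Direct stake: 60% = 60%.
Total: 32.4% + 60% = 92.4%.
Rounded: 92.40%.

92.40%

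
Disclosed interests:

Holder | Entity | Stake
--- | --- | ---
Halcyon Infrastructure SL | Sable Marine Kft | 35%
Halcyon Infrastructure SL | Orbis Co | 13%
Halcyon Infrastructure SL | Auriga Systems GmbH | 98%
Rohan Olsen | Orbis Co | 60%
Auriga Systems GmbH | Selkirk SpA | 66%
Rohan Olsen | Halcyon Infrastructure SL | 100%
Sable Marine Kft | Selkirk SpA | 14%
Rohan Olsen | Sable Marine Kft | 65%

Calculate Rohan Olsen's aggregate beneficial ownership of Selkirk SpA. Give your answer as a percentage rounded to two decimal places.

78.68%

Rohan reaches Selkirk along 3 paths.
Via Halcyon → Auriga: 100% × 98% × 66% = 64.68%.
Via Halcyon → Sable: 100% × 35% × 14% = 4.9%.
Via Sable: 65% × 14% = 9.1%.
Total: 64.68% + 4.9% + 9.1% = 78.68%.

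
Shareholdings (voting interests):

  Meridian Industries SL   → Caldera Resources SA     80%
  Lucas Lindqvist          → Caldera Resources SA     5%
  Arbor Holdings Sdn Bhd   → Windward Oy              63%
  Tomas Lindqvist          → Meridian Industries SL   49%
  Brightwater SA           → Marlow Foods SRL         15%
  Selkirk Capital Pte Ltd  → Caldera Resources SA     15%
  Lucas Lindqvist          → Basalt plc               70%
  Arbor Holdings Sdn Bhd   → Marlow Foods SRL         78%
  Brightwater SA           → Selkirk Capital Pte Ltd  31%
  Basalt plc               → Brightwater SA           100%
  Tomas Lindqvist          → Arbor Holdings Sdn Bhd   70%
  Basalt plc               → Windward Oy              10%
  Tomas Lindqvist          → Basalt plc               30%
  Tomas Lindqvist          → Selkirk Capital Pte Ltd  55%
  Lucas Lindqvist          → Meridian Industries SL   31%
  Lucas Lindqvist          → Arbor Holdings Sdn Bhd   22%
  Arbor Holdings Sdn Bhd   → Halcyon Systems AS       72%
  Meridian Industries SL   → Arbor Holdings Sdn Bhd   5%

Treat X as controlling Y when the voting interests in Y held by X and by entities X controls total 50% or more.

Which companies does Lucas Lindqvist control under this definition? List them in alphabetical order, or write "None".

Lucas holds 70% of Basalt, so Lucas controls Basalt.
Basalt holds 100% of Brightwater, so Lucas controls Brightwater.
No other company's threshold is met.

Basalt plc, Brightwater SA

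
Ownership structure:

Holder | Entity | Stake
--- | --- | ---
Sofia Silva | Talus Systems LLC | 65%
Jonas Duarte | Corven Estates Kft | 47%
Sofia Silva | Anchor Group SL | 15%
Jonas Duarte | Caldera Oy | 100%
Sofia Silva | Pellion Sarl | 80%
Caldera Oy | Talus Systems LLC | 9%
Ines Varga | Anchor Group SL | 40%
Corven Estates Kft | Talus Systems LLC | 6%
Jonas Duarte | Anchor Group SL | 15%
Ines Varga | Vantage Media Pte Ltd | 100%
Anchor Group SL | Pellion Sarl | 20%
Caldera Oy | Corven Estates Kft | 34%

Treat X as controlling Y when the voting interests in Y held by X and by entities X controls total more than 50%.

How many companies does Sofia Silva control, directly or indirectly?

Sofia holds 80% of Pellion, so Sofia controls Pellion.
Sofia holds 65% of Talus, so Sofia controls Talus.
No other company's threshold is met.
Sofia controls 2 companies.

2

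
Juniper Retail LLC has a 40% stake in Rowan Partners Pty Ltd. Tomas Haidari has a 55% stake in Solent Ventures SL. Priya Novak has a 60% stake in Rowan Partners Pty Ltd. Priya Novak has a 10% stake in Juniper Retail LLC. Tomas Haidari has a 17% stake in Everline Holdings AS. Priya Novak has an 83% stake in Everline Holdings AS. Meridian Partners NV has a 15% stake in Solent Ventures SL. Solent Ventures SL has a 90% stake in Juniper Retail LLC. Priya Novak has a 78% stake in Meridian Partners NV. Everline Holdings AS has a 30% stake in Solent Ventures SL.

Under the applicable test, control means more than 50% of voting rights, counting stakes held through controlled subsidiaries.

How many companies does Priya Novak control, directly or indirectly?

Priya holds 83% of Everline, so Priya controls Everline.
Priya holds 78% of Meridian, so Priya controls Meridian.
Priya holds 60% of Rowan, so Priya controls Rowan.
No other company's threshold is met.
Priya controls 3 companies.

3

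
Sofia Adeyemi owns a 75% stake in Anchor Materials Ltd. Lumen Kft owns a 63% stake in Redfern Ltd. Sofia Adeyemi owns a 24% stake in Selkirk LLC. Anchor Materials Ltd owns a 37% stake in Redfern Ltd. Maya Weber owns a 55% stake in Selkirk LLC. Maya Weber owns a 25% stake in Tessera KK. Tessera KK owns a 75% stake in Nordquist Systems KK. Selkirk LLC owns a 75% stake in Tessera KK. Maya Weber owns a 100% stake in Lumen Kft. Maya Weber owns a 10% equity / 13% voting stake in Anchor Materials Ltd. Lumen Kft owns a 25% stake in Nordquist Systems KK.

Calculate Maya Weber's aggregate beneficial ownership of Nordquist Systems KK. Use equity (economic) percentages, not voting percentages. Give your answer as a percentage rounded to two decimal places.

74.69%

Maya reaches Nordquist along 3 paths.
Via Selkirk → Tessera: 55% × 75% × 75% = 30.9375%.
Via Tessera: 25% × 75% = 18.75%.
Via Lumen: 100% × 25% = 25%.
Total: 30.9375% + 18.75% + 25% = 74.6875%.
Rounded: 74.69%.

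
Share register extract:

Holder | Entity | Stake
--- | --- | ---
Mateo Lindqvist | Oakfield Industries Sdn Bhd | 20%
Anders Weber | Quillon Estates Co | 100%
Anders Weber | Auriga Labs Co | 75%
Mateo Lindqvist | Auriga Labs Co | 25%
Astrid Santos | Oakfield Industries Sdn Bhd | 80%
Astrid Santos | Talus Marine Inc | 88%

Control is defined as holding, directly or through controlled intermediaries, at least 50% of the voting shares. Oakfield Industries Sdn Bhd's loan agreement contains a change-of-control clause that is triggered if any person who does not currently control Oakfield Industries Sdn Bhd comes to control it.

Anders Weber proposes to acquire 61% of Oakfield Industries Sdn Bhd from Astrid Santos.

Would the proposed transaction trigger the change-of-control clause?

The purchase adds only to Anders's holdings (Astrid's stake shrinks), so Anders is the only person who could newly come to control Oakfield.
Anders holds 75% of Auriga, so Anders controls Auriga.
Anders holds 100% of Quillon, so Anders controls Quillon.
Neither Anders nor any entity Anders controls holds any voting interest in Oakfield.
So before the transaction, Anders does not control Oakfield.
After the purchase, Anders holds 61% of Oakfield directly, and Astrid's stake falls to 19%.
Anders holds 61% of Oakfield, so Anders controls Oakfield.
Anders did not control Oakfield before and does after, so the clause is triggered.

Yes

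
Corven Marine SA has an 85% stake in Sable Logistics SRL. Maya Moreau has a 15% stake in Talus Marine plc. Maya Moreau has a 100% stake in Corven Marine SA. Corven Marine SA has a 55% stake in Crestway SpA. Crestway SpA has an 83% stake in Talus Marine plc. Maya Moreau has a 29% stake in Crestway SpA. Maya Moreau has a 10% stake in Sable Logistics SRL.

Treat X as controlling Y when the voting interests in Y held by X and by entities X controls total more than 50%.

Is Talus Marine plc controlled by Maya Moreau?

Maya holds 100% of Corven, so Maya controls Corven.
Maya and Corven together hold 29% + 55% = 84% of Crestway, so Maya controls Crestway.
Maya and Crestway together hold 15% + 83% = 98% of Talus, so Maya controls Talus.

Yes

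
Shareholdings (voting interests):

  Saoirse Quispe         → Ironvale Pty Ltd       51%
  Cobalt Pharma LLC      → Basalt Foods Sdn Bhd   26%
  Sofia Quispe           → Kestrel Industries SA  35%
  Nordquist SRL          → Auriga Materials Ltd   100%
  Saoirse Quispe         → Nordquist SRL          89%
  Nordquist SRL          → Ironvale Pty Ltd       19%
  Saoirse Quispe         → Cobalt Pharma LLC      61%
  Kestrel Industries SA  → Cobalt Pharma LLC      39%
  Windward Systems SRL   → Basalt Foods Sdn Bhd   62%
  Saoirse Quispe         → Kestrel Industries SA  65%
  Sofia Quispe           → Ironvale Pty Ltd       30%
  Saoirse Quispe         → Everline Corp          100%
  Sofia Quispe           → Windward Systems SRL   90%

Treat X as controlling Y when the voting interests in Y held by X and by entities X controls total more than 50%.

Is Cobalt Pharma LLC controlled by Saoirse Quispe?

Yes

Saoirse holds 65% of Kestrel, so Saoirse controls Kestrel.
Kestrel and Saoirse together hold 39% + 61% = 100% of Cobalt, so Saoirse controls Cobalt.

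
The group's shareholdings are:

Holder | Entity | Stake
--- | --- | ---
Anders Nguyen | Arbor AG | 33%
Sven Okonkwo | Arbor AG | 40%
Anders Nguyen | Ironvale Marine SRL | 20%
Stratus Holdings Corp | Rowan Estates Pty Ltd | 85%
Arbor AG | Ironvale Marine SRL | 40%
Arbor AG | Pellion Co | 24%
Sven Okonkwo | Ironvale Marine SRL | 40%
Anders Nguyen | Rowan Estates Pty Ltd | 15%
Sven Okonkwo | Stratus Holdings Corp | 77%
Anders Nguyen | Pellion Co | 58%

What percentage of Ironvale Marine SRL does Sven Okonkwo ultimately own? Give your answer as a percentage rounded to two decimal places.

56.00%

Sven reaches Ironvale along 2 paths.
Via Arbor: 40% × 40% = 16%.
Direct stake: 40% = 40%.
Total: 16% + 40% = 56%.
Rounded: 56.00%.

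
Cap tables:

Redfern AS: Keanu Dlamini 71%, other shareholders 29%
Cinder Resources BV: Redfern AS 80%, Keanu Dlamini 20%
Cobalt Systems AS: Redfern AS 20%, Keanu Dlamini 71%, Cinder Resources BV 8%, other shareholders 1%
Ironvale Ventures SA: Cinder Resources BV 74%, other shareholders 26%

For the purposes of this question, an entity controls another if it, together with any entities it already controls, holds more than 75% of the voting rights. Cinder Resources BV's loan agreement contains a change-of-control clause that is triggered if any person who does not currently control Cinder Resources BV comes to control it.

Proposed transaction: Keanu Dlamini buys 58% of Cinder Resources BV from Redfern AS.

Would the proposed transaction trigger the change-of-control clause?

Yes

The purchase adds only to Keanu's holdings (Redfern's stake shrinks), so Keanu is the only person who could newly come to control Cinder.
Keanu's largest direct stake is 71% in Redfern, which does not meet the threshold, so Keanu controls no company.
In Cinder, Keanu's side holds only 20%, not > 75%.
So before the transaction, Keanu does not control Cinder.
After the purchase, Keanu's direct stake in Cinder rises to 20% + 58% = 78%, and Redfern's stake falls to 22%.
Keanu holds 78% of Cinder, so Keanu controls Cinder.
Keanu did not control Cinder before and does after, so the clause is triggered.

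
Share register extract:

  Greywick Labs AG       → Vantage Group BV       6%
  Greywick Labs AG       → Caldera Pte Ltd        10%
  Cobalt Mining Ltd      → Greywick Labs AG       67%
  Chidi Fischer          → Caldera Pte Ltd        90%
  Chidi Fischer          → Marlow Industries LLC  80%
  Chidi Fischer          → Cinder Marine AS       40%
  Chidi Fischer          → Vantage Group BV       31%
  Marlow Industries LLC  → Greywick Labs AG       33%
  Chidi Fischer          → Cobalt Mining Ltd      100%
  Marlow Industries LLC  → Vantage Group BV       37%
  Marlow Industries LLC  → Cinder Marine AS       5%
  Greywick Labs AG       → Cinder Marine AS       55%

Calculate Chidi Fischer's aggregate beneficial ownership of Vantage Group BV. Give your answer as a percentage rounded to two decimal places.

Chidi reaches Vantage along 4 paths.
Direct stake: 31% = 31%.
Via Marlow: 80% × 37% = 29.6%.
Via Marlow → Greywick: 80% × 33% × 6% = 1.584%.
Via Cobalt → Greywick: 100% × 67% × 6% = 4.02%.
Total: 31% + 29.6% + 1.584% + 4.02% = 66.204%.
Rounded: 66.20%.

66.20%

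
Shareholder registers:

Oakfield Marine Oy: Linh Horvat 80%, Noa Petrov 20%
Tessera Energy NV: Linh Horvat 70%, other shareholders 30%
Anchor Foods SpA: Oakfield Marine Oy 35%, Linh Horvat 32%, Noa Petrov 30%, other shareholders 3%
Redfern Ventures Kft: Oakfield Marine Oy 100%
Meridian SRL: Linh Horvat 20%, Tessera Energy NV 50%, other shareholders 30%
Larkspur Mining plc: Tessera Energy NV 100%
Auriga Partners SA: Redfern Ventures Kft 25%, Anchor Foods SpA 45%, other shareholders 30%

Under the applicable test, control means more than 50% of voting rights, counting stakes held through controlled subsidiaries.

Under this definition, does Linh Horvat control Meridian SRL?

Yes

Linh holds 70% of Tessera, so Linh controls Tessera.
Linh and Tessera together hold 20% + 50% = 70% of Meridian, so Linh controls Meridian.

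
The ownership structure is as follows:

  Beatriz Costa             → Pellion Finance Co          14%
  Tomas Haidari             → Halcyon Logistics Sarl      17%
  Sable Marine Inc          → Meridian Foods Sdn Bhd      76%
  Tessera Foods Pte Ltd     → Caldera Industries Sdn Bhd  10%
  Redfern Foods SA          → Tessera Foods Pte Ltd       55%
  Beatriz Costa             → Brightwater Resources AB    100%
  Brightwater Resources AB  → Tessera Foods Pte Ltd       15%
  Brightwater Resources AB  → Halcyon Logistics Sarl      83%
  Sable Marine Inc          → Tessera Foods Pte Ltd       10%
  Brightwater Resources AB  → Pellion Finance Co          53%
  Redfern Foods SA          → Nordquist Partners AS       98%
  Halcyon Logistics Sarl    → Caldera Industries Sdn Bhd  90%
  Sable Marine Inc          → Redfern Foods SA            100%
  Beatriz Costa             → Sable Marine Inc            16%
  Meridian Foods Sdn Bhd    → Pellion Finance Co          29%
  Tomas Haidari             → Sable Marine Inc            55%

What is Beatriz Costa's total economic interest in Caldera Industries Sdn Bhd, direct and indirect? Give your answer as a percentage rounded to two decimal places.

77.24%

Beatriz reaches Caldera along 4 paths.
Via Brightwater → Halcyon: 100% × 83% × 90% = 74.7%.
Via Brightwater → Tessera: 100% × 15% × 10% = 1.5%.
Via Sable → Redfern → Tessera: 16% × 100% × 55% × 10% = 0.88%.
Via Sable → Tessera: 16% × 10% × 10% = 0.16%.
Total: 74.7% + 1.5% + 0.88% + 0.16% = 77.24%.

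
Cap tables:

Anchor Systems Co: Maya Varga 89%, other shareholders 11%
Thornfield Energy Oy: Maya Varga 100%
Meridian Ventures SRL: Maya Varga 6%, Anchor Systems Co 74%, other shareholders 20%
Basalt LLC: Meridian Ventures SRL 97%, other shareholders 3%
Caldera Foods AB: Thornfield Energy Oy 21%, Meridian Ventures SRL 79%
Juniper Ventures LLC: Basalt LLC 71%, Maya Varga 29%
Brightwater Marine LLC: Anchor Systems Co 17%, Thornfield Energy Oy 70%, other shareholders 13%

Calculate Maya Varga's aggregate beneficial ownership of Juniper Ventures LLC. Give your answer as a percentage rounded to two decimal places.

Maya reaches Juniper along 3 paths.
Via Meridian → Basalt: 6% × 97% × 71% = 4.1322%.
Via Anchor → Meridian → Basalt: 89% × 74% × 97% × 71% = 45.357782%.
Direct stake: 29% = 29%.
Total: 4.1322% + 45.357782% + 29% = 78.489982%.
Rounded: 78.49%.

78.49%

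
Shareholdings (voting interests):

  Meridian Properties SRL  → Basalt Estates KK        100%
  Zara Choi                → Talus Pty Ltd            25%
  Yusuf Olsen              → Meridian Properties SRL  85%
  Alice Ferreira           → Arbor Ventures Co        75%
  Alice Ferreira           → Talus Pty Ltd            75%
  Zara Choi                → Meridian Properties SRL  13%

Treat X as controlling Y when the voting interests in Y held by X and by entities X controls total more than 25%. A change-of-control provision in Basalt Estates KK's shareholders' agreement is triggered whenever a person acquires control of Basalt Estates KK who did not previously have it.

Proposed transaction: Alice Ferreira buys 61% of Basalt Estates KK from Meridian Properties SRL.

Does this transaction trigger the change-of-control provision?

The purchase adds only to Alice's holdings (Meridian's stake shrinks), so Alice is the only person who could newly come to control Basalt.
Alice holds 75% of Talus, so Alice controls Talus.
Alice holds 75% of Arbor, so Alice controls Arbor.
Neither Alice nor any entity Alice controls holds any voting interest in Basalt.
So before the transaction, Alice does not control Basalt.
After the purchase, Alice holds 61% of Basalt directly, and Meridian's stake falls to 39%.
Alice holds 61% of Basalt, so Alice controls Basalt.
Alice did not control Basalt before and does after, so the clause is triggered.

Yes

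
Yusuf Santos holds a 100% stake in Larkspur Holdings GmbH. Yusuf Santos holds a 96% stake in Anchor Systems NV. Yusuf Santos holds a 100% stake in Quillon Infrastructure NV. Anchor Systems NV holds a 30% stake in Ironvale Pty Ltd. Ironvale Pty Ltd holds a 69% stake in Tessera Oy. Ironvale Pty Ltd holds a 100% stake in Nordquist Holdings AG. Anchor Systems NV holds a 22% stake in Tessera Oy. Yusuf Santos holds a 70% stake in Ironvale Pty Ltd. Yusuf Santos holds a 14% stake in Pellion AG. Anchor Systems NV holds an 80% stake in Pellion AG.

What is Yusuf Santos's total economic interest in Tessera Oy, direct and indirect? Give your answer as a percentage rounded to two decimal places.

Yusuf reaches Tessera along 3 paths.
Via Anchor → Ironvale: 96% × 30% × 69% = 19.872%.
Via Ironvale: 70% × 69% = 48.3%.
Via Anchor: 96% × 22% = 21.12%.
Total: 19.872% + 48.3% + 21.12% = 89.292%.
Rounded: 89.29%.

89.29%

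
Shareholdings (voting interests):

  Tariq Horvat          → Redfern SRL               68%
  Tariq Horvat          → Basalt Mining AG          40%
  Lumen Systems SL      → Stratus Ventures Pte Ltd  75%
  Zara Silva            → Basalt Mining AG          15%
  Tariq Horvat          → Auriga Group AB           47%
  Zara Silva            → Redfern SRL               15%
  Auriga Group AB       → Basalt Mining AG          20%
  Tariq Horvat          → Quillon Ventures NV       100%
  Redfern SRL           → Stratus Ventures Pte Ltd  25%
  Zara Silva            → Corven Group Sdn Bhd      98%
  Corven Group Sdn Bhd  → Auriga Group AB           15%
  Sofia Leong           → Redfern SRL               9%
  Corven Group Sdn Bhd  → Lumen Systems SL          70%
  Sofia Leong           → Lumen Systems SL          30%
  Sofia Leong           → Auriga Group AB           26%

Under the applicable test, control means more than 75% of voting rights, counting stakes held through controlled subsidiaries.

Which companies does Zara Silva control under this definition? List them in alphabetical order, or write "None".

Corven Group Sdn Bhd

Zara holds 98% of Corven, so Zara controls Corven.
No other company's threshold is met.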